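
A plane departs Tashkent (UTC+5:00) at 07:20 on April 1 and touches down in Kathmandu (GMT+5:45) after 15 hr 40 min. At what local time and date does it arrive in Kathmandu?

23:45 on April 1

Convert departure to UTC: 07:20 − 5:00 = 02:20 UTC on Apr 1.
Add 15 hours 40 minutes travel time → 18:00 UTC.
Kathmandu is UTC+5:45, so local arrival = 18:00 + 5:45 = 23:45 on Apr 1.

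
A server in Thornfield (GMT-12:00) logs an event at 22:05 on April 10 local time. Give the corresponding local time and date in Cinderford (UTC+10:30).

20:35 on April 11

Cinderford is 22:30 ahead of Thornfield.
Shift by the zone difference: 22:05 + 22:30 = 20:35 on Apr 11 in Cinderford.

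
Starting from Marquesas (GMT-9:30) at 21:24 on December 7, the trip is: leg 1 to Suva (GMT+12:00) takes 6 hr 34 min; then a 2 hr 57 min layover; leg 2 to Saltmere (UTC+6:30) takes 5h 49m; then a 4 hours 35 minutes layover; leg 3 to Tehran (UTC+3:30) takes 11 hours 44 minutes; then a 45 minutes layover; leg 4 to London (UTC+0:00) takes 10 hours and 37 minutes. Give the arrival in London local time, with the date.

01:55 on December 10

Convert departure to UTC: 21:24 + 9:30 = 06:54 UTC on Dec 8.
Add 6 hours and 34 minutes leg 1 → 13:28 UTC.
Add 2 hours 57 minutes layover in Suva → 16:25 UTC.
Add 5 hours and 49 minutes leg 2 → 22:14 UTC.
Add 4 hours and 35 minutes layover in Saltmere → 02:49 UTC (Dec 9).
Add 11 hours 44 minutes leg 3 → 14:33 UTC.
Add 45 minutes layover in Tehran → 15:18 UTC.
Add 10 hours and 37 minutes leg 4 → 01:55 UTC (Dec 10).
London is UTC+0, so local arrival is the same: 01:55 on Dec 10.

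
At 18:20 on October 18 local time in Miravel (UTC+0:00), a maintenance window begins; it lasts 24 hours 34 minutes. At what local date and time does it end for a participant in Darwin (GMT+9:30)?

Miravel is at UTC+0, so start is already 18:20 UTC on Oct 18.
Add 24 hours and 34 minutes duration → 18:54 UTC (Oct 19).
Darwin is UTC+9:30, so local end time = 18:54 + 9:30 = 04:24 on Oct 20.

04:24 on Oct 20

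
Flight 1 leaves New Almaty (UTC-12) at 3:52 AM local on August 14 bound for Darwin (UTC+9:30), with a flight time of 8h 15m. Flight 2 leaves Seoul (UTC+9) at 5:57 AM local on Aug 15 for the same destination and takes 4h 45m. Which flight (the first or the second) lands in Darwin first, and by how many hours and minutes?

the first, by 1 hour 35 minutes

Flight 1 in UTC: 3:52 AM + 12:00 = 3:52 PM on Aug 14.
+8 hours 15 minutes → arrive 12:07 AM UTC on Aug 15.
Flight 2 in UTC: 5:57 AM − 9:00 = 8:57 PM on Aug 14.
+4 hours 45 minutes → arrive 1:42 AM UTC on Aug 15.
Flight 1 lands earlier by 1 hour 35 minutes.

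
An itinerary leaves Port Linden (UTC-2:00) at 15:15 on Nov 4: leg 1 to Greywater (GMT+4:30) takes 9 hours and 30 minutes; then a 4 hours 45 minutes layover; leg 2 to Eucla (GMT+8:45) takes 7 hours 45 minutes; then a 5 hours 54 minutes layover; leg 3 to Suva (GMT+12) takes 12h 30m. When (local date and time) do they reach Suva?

Convert departure to UTC: 15:15 + 2:00 = 17:15 UTC on Nov 4.
Add 9 hours 30 minutes leg 1 → 02:45 UTC (Nov 5).
Add 4 hours 45 minutes layover in Greywater → 07:30 UTC.
Add 7 hours 45 minutes leg 2 → 15:15 UTC.
Add 5 hours 54 minutes layover in Eucla → 21:09 UTC.
Add 12 hours 30 minutes leg 3 → 09:39 UTC (Nov 6).
Suva is UTC+12:00, so local arrival = 09:39 + 12:00 = 21:39 on Nov 6.

21:39 on Nov 6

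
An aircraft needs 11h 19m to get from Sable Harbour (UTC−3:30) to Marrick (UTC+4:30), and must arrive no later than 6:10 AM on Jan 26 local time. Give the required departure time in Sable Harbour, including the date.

10:51 AM on January 25

Target arrival in UTC: 6:10 AM − 4:30 = 1:40 AM on Jan 26.
Subtract 11 hours and 19 minutes → departure 2:21 PM UTC on Jan 25.
Sable Harbour is UTC−3:30: 2:21 PM − 3:30 = 10:51 AM on Jan 25.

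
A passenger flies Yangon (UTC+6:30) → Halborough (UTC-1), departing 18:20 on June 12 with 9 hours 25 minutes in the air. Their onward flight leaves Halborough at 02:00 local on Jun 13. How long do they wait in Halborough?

5 hours 45 minutes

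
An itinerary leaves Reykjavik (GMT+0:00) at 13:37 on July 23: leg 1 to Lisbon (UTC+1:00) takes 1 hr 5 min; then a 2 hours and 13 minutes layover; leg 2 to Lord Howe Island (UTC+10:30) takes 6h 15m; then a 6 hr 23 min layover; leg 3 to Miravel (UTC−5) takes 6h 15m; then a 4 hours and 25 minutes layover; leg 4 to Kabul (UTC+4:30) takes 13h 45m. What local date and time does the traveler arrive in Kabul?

Reykjavik is at UTC+0, so departure is already 13:37 UTC on Jul 23.
Add 1 hour 5 minutes leg 1 → 14:42 UTC.
Add 2 hours 13 minutes layover in Lisbon → 16:55 UTC.
Add 6 hours 15 minutes leg 2 → 23:10 UTC.
Add 6 hours 23 minutes layover in Lord Howe Island → 05:33 UTC (Jul 24).
Add 6 hours 15 minutes leg 3 → 11:48 UTC.
Add 4 hours and 25 minutes layover in Miravel → 16:13 UTC.
Add 13 hours and 45 minutes leg 4 → 05:58 UTC (Jul 25).
Kabul is UTC+4:30, so local arrival = 05:58 + 4:30 = 10:28 on Jul 25.

10:28 on July 25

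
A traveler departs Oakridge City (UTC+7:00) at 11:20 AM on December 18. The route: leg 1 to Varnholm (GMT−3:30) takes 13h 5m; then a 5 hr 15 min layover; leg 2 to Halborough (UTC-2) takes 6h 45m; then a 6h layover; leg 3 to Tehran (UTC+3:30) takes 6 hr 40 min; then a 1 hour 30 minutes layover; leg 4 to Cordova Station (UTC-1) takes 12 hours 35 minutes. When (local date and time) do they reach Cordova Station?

7:10 AM on December 20

Convert departure to UTC: 11:20 AM − 7:00 = 4:20 AM UTC on Dec 18.
Add 13 hours and 5 minutes leg 1 → 5:25 PM UTC.
Add 5 hours and 15 minutes layover in Varnholm → 10:40 PM UTC.
Add 6 hours and 45 minutes leg 2 → 5:25 AM UTC (Dec 19).
Add 6 hours layover in Halborough → 11:25 AM UTC.
Add 6 hours 40 minutes leg 3 → 6:05 PM UTC.
Add 1 hour and 30 minutes layover in Tehran → 7:35 PM UTC.
Add 12 hours 35 minutes leg 4 → 8:10 AM UTC (Dec 20).
Cordova Station is UTC−1:00, so local arrival = 8:10 AM − 1:00 = 7:10 AM on Dec 20.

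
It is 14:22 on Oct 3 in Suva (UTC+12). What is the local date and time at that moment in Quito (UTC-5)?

21:22 on Oct 2

In UTC: 14:22 − 12:00 = 02:22 on Oct 3.
Quito is UTC−5:00: 02:22 − 5:00 = 21:22 on Oct 2.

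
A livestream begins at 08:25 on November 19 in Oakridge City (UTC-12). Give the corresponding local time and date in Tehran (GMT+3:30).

In UTC: 08:25 + 12:00 = 20:25 on Nov 19.
Tehran is UTC+3:30: 20:25 + 3:30 = 23:55 on Nov 19.

23:55 on November 19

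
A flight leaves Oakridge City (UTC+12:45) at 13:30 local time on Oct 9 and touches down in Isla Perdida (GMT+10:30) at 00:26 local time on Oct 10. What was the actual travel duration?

Departure in UTC: 13:30 − 12:45 = 00:45 on Oct 9.
Arrival in UTC: 00:26 − 10:30 = 13:56 on Oct 9.
Elapsed = 13:56 − 00:45 = 13 hours 11 minutes.

13 hours 11 minutes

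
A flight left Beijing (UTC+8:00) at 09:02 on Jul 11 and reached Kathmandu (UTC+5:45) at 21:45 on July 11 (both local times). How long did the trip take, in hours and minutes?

Kathmandu is 2:15 behind Beijing.
Clock-face elapsed time (ignoring zones) is 12 hours 43 minutes.
Actual elapsed = 12 hours 43 minutes + 2:15 = 14 hours 58 minutes.

14 hours 58 minutes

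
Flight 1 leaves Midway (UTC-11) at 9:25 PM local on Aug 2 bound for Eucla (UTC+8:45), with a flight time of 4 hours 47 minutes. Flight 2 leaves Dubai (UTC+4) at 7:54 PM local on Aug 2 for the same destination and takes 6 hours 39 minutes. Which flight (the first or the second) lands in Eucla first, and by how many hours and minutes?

Flight 1 in UTC: 9:25 PM + 11:00 = 8:25 AM on Aug 3.
+4 hours 47 minutes → arrive 1:12 PM UTC on Aug 3.
Flight 2 in UTC: 7:54 PM − 4:00 = 3:54 PM on Aug 2.
+6 hours and 39 minutes → arrive 10:33 PM UTC on Aug 2.
Flight 2 lands earlier by 14 hours 39 minutes.

the second, by 14 hours 39 minutes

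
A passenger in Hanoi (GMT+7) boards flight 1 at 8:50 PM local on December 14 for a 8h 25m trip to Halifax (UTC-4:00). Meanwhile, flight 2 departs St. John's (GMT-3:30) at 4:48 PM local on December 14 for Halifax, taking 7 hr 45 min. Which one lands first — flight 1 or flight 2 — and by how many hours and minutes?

the first, by 5 hours 48 minutes

Flight 1 in UTC: 8:50 PM − 7:00 = 1:50 PM on Dec 14.
+8 hours 25 minutes → arrive 10:15 PM UTC on Dec 14.
Flight 2 in UTC: 4:48 PM + 3:30 = 8:18 PM on Dec 14.
+7 hours 45 minutes → arrive 4:03 AM UTC on Dec 15.
Flight 1 lands earlier by 5 hours 48 minutes.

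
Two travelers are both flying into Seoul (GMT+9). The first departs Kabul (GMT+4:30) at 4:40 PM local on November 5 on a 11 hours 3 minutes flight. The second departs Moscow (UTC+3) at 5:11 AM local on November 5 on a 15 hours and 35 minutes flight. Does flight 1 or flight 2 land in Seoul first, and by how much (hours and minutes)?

Flight 1 in UTC: 4:40 PM − 4:30 = 12:10 PM on Nov 5.
+11 hours 3 minutes → arrive 11:13 PM UTC on Nov 5.
Flight 2 in UTC: 5:11 AM − 3:00 = 2:11 AM on Nov 5.
+15 hours 35 minutes → arrive 5:46 PM UTC on Nov 5.
Flight 2 lands earlier by 5 hours 27 minutes.

the second, by 5 hours 27 minutes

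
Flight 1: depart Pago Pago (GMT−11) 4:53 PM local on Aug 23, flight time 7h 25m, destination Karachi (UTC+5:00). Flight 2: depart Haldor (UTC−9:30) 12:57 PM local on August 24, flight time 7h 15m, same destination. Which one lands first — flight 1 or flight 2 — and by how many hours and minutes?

the first, by 18 hours 24 minutes

Flight 1 in UTC: 4:53 PM + 11:00 = 3:53 AM on Aug 24.
+7 hours 25 minutes → arrive 11:18 AM UTC on Aug 24.
Flight 2 in UTC: 12:57 PM + 9:30 = 10:27 PM on Aug 24.
+7 hours 15 minutes → arrive 5:42 AM UTC on Aug 25.
Flight 1 lands earlier by 18 hours 24 minutes.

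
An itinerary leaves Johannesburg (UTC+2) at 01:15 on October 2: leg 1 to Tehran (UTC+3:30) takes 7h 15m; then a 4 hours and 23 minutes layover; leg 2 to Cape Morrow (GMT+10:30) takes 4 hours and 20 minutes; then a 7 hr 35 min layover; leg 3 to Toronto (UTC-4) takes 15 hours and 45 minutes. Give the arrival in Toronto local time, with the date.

10:33 on October 3

Convert departure to UTC: 01:15 − 2:00 = 23:15 UTC on Oct 1.
Add 7 hours and 15 minutes leg 1 → 06:30 UTC (Oct 2).
Add 4 hours 23 minutes layover in Tehran → 10:53 UTC.
Add 4 hours and 20 minutes leg 2 → 15:13 UTC.
Add 7 hours and 35 minutes layover in Cape Morrow → 22:48 UTC.
Add 15 hours and 45 minutes leg 3 → 14:33 UTC (Oct 3).
Toronto is UTC−4:00, so local arrival = 14:33 − 4:00 = 10:33 on Oct 3.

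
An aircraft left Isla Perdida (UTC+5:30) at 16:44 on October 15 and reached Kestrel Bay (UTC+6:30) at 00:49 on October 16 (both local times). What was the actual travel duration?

Departure in UTC: 16:44 − 5:30 = 11:14 on Oct 15.
Arrival in UTC: 00:49 − 6:30 = 18:19 on Oct 15.
Elapsed = 18:19 − 11:14 = 7 hours 5 minutes.

7 hours 5 minutes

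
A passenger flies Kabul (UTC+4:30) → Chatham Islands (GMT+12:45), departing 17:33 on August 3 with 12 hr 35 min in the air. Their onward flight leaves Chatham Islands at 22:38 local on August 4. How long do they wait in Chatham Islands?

8 hours 15 minutes

Convert departure to UTC: 17:33 − 4:30 = 13:03 UTC on Aug 3.
Add 12 hours 35 minutes flight time → 01:38 UTC (Aug 4).
Chatham Islands is UTC+12:45, so local arrival = 01:38 + 12:45 = 14:23 on Aug 4.
Layover = 22:38 − 14:23 = 8 hours 15 minutes.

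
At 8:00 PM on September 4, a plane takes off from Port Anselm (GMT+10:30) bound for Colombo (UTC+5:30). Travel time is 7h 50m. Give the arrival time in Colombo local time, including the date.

Convert departure to UTC: 8:00 PM − 10:30 = 9:30 AM UTC on Sep 4.
Add 7 hours 50 minutes travel time → 5:20 PM UTC.
Colombo is UTC+5:30, so local arrival = 5:20 PM + 5:30 = 10:50 PM on Sep 4.

10:50 PM on Sep 4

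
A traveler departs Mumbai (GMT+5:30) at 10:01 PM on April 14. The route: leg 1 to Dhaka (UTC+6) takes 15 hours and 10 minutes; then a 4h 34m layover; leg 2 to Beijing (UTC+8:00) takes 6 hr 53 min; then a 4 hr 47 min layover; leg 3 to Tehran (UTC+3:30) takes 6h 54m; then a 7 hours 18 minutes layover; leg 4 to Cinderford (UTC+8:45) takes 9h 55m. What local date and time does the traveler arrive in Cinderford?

8:47 AM on April 17

Convert departure to UTC: 10:01 PM − 5:30 = 4:31 PM UTC on Apr 14.
Add 15 hours and 10 minutes leg 1 → 7:41 AM UTC (Apr 15).
Add 4 hours and 34 minutes layover in Dhaka → 12:15 PM UTC.
Add 6 hours 53 minutes leg 2 → 7:08 PM UTC.
Add 4 hours and 47 minutes layover in Beijing → 11:55 PM UTC.
Add 6 hours and 54 minutes leg 3 → 6:49 AM UTC (Apr 16).
Add 7 hours 18 minutes layover in Tehran → 2:07 PM UTC.
Add 9 hours 55 minutes leg 4 → 12:02 AM UTC (Apr 17).
Cinderford is UTC+8:45, so local arrival = 12:02 AM + 8:45 = 8:47 AM on Apr 17.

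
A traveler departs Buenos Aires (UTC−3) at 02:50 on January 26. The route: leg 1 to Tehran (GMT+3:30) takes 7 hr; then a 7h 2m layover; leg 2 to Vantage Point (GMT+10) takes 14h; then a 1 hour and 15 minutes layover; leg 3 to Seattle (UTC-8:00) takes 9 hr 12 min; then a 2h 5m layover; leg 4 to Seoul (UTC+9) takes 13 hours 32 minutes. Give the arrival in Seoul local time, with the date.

Convert departure to UTC: 02:50 + 3:00 = 05:50 UTC on Jan 26.
Add 7 hours leg 1 → 12:50 UTC.
Add 7 hours and 2 minutes layover in Tehran → 19:52 UTC.
Add 14 hours leg 2 → 09:52 UTC (Jan 27).
Add 1 hour 15 minutes layover in Vantage Point → 11:07 UTC.
Add 9 hours and 12 minutes leg 3 → 20:19 UTC.
Add 2 hours and 5 minutes layover in Seattle → 22:24 UTC.
Add 13 hours and 32 minutes leg 4 → 11:56 UTC (Jan 28).
Seoul is UTC+9:00, so local arrival = 11:56 + 9:00 = 20:56 on Jan 28.

20:56 on January 28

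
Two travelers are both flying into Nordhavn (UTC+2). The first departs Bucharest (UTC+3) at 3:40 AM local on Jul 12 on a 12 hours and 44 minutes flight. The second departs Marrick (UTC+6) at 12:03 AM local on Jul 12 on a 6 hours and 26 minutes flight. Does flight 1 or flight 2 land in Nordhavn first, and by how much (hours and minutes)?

Flight 1 in UTC: 3:40 AM − 3:00 = 12:40 AM on Jul 12.
+12 hours 44 minutes → arrive 1:24 PM UTC on Jul 12.
Flight 2 in UTC: 12:03 AM − 6:00 = 6:03 PM on Jul 11.
+6 hours and 26 minutes → arrive 12:29 AM UTC on Jul 12.
Flight 2 lands earlier by 12 hours 55 minutes.

the second, by 12 hours 55 minutes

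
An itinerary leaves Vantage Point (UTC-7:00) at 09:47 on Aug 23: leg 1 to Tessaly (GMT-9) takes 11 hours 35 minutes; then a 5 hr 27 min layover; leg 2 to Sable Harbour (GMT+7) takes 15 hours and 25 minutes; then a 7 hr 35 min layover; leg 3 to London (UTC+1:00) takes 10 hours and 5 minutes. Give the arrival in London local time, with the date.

Convert departure to UTC: 09:47 + 7:00 = 16:47 UTC on Aug 23.
Add 11 hours 35 minutes leg 1 → 04:22 UTC (Aug 24).
Add 5 hours and 27 minutes layover in Tessaly → 09:49 UTC.
Add 15 hours 25 minutes leg 2 → 01:14 UTC (Aug 25).
Add 7 hours 35 minutes layover in Sable Harbour → 08:49 UTC.
Add 10 hours 5 minutes leg 3 → 18:54 UTC.
London is UTC+1:00, so local arrival = 18:54 + 1:00 = 19:54 on Aug 25.

19:54 on Aug 25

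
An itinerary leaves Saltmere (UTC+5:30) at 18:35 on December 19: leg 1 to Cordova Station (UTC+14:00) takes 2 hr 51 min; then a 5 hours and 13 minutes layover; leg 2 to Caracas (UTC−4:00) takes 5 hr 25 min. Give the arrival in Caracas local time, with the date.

22:34 on December 19

Convert departure to UTC: 18:35 − 5:30 = 13:05 UTC on Dec 19.
Add 2 hours and 51 minutes leg 1 → 15:56 UTC.
Add 5 hours 13 minutes layover in Cordova Station → 21:09 UTC.
Add 5 hours 25 minutes leg 2 → 02:34 UTC (Dec 20).
Caracas is UTC−4:00, so local arrival = 02:34 − 4:00 = 22:34 on Dec 19.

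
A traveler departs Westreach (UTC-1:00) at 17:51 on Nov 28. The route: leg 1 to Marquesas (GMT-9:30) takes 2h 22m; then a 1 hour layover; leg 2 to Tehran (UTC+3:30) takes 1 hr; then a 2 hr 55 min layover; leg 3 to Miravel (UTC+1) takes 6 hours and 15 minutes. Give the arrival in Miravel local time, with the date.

09:23 on November 29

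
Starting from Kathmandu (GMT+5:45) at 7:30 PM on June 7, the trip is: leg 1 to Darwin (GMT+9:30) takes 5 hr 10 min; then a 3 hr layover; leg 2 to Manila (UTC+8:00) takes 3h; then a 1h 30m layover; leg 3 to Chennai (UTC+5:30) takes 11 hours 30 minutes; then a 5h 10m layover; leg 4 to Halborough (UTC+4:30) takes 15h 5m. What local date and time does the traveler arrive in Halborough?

2:40 PM on June 9

Convert departure to UTC: 7:30 PM − 5:45 = 1:45 PM UTC on Jun 7.
Add 5 hours and 10 minutes leg 1 → 6:55 PM UTC.
Add 3 hours layover in Darwin → 9:55 PM UTC.
Add 3 hours leg 2 → 12:55 AM UTC (Jun 8).
Add 1 hour and 30 minutes layover in Manila → 2:25 AM UTC.
Add 11 hours 30 minutes leg 3 → 1:55 PM UTC.
Add 5 hours and 10 minutes layover in Chennai → 7:05 PM UTC.
Add 15 hours and 5 minutes leg 4 → 10:10 AM UTC (Jun 9).
Halborough is UTC+4:30, so local arrival = 10:10 AM + 4:30 = 2:40 PM on Jun 9.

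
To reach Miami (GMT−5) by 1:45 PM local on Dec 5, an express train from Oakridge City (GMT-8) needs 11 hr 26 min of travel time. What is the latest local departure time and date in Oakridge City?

11:19 PM on Dec 4

Target arrival in UTC: 1:45 PM + 5:00 = 6:45 PM on Dec 5.
Subtract 11 hours and 26 minutes → departure 7:19 AM UTC on Dec 5.
Oakridge City is UTC−8:00: 7:19 AM − 8:00 = 11:19 PM on Dec 4.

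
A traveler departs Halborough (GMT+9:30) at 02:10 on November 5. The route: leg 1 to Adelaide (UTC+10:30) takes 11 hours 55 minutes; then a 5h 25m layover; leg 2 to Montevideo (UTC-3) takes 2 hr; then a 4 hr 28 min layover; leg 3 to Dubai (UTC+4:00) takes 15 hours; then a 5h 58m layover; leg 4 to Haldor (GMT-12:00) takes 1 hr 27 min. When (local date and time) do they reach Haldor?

02:53 on November 6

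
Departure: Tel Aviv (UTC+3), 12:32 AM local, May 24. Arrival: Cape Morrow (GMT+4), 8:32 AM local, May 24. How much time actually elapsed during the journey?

Cape Morrow is 1:00 ahead of Tel Aviv.
Clock-face elapsed time (ignoring zones) is 8 hours.
Actual elapsed = 8 hours − 1:00 = 7 hours.

7 hours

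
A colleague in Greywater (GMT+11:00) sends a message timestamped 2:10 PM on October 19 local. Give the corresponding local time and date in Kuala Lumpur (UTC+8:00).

In UTC: 2:10 PM − 11:00 = 3:10 AM on Oct 19.
Kuala Lumpur is UTC+8:00: 3:10 AM + 8:00 = 11:10 AM on Oct 19.

11:10 AM on Oct 19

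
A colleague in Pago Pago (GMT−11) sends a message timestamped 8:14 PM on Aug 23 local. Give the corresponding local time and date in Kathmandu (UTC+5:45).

12:59 PM on Aug 24

In UTC: 8:14 PM + 11:00 = 7:14 AM on Aug 24.
Kathmandu is UTC+5:45: 7:14 AM + 5:45 = 12:59 PM on Aug 24.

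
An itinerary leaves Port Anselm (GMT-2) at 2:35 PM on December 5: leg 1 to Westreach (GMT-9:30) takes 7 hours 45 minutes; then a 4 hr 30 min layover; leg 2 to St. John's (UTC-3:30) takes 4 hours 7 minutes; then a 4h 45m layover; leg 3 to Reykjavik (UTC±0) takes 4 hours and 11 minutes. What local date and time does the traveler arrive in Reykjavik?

Convert departure to UTC: 2:35 PM + 2:00 = 4:35 PM UTC on Dec 5.
Add 7 hours and 45 minutes leg 1 → 12:20 AM UTC (Dec 6).
Add 4 hours 30 minutes layover in Westreach → 4:50 AM UTC.
Add 4 hours and 7 minutes leg 2 → 8:57 AM UTC.
Add 4 hours 45 minutes layover in St. John's → 1:42 PM UTC.
Add 4 hours and 11 minutes leg 3 → 5:53 PM UTC.
Reykjavik is UTC+0, so local arrival is the same: 5:53 PM on Dec 6.

5:53 PM on December 6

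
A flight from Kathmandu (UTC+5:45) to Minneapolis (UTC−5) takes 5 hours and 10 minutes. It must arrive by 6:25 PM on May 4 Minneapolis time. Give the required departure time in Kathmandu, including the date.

Target arrival in UTC: 6:25 PM + 5:00 = 11:25 PM on May 4.
Subtract 5 hours 10 minutes → departure 6:15 PM UTC on May 4.
Kathmandu is UTC+5:45: 6:15 PM + 5:45 = 12:00 AM on May 5.

12:00 AM on May 5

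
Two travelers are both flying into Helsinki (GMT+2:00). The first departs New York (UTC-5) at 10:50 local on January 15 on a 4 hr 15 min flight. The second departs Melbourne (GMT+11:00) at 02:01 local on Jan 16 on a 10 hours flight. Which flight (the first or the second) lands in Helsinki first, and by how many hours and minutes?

Flight 1 in UTC: 10:50 + 5:00 = 15:50 on Jan 15.
+4 hours 15 minutes → arrive 20:05 UTC on Jan 15.
Flight 2 in UTC: 02:01 − 11:00 = 15:01 on Jan 15.
+10 hours → arrive 01:01 UTC on Jan 16.
Flight 1 lands earlier by 4 hours 56 minutes.

the first, by 4 hours 56 minutes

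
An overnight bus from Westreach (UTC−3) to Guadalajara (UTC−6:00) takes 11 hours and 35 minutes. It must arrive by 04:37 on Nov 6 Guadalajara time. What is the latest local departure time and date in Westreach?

Target arrival in UTC: 04:37 + 6:00 = 10:37 on Nov 6.
Subtract 11 hours 35 minutes → departure 23:02 UTC on Nov 5.
Westreach is UTC−3:00: 23:02 − 3:00 = 20:02 on Nov 5.

20:02 on Nov 5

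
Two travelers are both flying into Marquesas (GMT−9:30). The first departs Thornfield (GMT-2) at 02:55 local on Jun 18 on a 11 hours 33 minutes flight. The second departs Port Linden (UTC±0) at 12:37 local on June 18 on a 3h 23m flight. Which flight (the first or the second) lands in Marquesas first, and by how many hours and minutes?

Flight 1 in UTC: 02:55 + 2:00 = 04:55 on Jun 18.
+11 hours 33 minutes → arrive 16:28 UTC on Jun 18.
Flight 2 departs at 12:37 UTC (Jun 18).
+3 hours and 23 minutes → arrive 16:00 UTC on Jun 18.
Flight 2 lands earlier by 28 minutes.

the second, by 28 minutes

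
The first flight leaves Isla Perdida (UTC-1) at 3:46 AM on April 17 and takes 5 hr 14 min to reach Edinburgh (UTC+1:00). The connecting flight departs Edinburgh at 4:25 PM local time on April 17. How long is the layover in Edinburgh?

5 hours 25 minutes

Convert departure to UTC: 3:46 AM + 1:00 = 4:46 AM UTC on Apr 17.
Add 5 hours and 14 minutes flight time → 10:00 AM UTC.
Edinburgh is UTC+1:00, so local arrival = 10:00 AM + 1:00 = 11:00 AM on Apr 17.
Layover = 4:25 PM − 11:00 AM = 5 hours 25 minutes.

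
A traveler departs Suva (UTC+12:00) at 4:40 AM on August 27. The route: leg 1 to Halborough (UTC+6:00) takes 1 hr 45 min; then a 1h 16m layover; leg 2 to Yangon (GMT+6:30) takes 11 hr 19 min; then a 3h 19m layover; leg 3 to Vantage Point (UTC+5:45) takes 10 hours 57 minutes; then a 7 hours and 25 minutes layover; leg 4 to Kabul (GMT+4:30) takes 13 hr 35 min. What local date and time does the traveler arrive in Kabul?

10:46 PM on Aug 28

Convert departure to UTC: 4:40 AM − 12:00 = 4:40 PM UTC on Aug 26.
Add 1 hour and 45 minutes leg 1 → 6:25 PM UTC.
Add 1 hour 16 minutes layover in Halborough → 7:41 PM UTC.
Add 11 hours and 19 minutes leg 2 → 7:00 AM UTC (Aug 27).
Add 3 hours and 19 minutes layover in Yangon → 10:19 AM UTC.
Add 10 hours 57 minutes leg 3 → 9:16 PM UTC.
Add 7 hours and 25 minutes layover in Vantage Point → 4:41 AM UTC (Aug 28).
Add 13 hours and 35 minutes leg 4 → 6:16 PM UTC.
Kabul is UTC+4:30, so local arrival = 6:16 PM + 4:30 = 10:46 PM on Aug 28.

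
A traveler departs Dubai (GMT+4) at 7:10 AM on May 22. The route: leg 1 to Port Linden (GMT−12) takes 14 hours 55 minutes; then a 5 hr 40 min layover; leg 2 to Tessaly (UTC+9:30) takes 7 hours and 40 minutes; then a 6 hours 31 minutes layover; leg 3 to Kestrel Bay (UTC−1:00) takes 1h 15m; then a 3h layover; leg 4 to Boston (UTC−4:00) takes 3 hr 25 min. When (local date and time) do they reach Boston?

Convert departure to UTC: 7:10 AM − 4:00 = 3:10 AM UTC on May 22.
Add 14 hours 55 minutes leg 1 → 6:05 PM UTC.
Add 5 hours 40 minutes layover in Port Linden → 11:45 PM UTC.
Add 7 hours and 40 minutes leg 2 → 7:25 AM UTC (May 23).
Add 6 hours 31 minutes layover in Tessaly → 1:56 PM UTC.
Add 1 hour 15 minutes leg 3 → 3:11 PM UTC.
Add 3 hours layover in Kestrel Bay → 6:11 PM UTC.
Add 3 hours and 25 minutes leg 4 → 9:36 PM UTC.
Boston is UTC−4:00, so local arrival = 9:36 PM − 4:00 = 5:36 PM on May 23.

5:36 PM on May 23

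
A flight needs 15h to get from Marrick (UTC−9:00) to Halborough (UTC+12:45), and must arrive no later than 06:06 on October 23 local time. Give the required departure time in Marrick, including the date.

Target arrival in UTC: 06:06 − 12:45 = 17:21 on Oct 22.
Subtract 15 hours → departure 02:21 UTC on Oct 22.
Marrick is UTC−9:00: 02:21 − 9:00 = 17:21 on Oct 21.

17:21 on October 21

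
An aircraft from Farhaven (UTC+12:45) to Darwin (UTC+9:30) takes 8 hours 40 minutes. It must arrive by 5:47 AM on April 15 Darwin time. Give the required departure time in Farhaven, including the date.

Target arrival in UTC: 5:47 AM − 9:30 = 8:17 PM on Apr 14.
Subtract 8 hours and 40 minutes → departure 11:37 AM UTC on Apr 14.
Farhaven is UTC+12:45: 11:37 AM + 12:45 = 12:22 AM on Apr 15.

12:22 AM on April 15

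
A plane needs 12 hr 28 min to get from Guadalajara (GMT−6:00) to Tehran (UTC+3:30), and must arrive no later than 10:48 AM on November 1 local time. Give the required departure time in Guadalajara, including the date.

12:50 PM on October 31

Target arrival in UTC: 10:48 AM − 3:30 = 7:18 AM on Nov 1.
Subtract 12 hours and 28 minutes → departure 6:50 PM UTC on Oct 31.
Guadalajara is UTC−6:00: 6:50 PM − 6:00 = 12:50 PM on Oct 31.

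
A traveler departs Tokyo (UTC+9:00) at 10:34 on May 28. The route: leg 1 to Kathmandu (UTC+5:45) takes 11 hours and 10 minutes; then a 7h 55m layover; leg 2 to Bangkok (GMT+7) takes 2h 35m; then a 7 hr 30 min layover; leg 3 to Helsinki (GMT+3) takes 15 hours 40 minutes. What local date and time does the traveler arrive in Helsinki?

01:24 on May 30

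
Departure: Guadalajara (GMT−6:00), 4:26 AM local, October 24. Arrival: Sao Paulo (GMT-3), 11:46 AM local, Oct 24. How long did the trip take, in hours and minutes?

4 hours 20 minutes

Departure in UTC: 4:26 AM + 6:00 = 10:26 AM on Oct 24.
Arrival in UTC: 11:46 AM + 3:00 = 2:46 PM on Oct 24.
Elapsed = 2:46 PM − 10:26 AM = 4 hours 20 minutes.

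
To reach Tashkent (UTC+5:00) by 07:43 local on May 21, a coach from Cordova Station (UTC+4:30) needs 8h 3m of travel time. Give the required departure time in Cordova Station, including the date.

Target arrival in UTC: 07:43 − 5:00 = 02:43 on May 21.
Subtract 8 hours 3 minutes → departure 18:40 UTC on May 20.
Cordova Station is UTC+4:30: 18:40 + 4:30 = 23:10 on May 20.

23:10 on May 20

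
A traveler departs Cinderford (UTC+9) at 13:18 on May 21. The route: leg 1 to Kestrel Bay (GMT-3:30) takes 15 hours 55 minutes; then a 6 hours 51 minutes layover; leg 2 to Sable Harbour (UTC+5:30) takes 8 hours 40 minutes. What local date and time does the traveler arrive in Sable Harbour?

17:14 on May 22

Convert departure to UTC: 13:18 − 9:00 = 04:18 UTC on May 21.
Add 15 hours 55 minutes leg 1 → 20:13 UTC.
Add 6 hours 51 minutes layover in Kestrel Bay → 03:04 UTC (May 22).
Add 8 hours and 40 minutes leg 2 → 11:44 UTC.
Sable Harbour is UTC+5:30, so local arrival = 11:44 + 5:30 = 17:14 on May 22.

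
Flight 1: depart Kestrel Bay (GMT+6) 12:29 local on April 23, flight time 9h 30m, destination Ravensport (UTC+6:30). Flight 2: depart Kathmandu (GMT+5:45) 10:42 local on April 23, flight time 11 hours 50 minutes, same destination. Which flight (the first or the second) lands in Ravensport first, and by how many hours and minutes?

Flight 1 in UTC: 12:29 − 6:00 = 06:29 on Apr 23.
+9 hours and 30 minutes → arrive 15:59 UTC on Apr 23.
Flight 2 in UTC: 10:42 − 5:45 = 04:57 on Apr 23.
+11 hours 50 minutes → arrive 16:47 UTC on Apr 23.
Flight 1 lands earlier by 48 minutes.

the first, by 48 minutes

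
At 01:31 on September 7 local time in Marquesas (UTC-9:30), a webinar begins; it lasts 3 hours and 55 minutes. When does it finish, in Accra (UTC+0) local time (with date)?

Convert start to UTC: 01:31 + 9:30 = 11:01 UTC on Sep 7.
Add 3 hours and 55 minutes duration → 14:56 UTC.
Accra is UTC+0, so local end time is the same: 14:56 on Sep 7.

14:56 on September 7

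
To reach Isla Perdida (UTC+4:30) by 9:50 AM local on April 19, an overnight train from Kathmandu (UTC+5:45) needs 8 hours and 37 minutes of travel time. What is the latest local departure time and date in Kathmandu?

Target arrival in UTC: 9:50 AM − 4:30 = 5:20 AM on Apr 19.
Subtract 8 hours and 37 minutes → departure 8:43 PM UTC on Apr 18.
Kathmandu is UTC+5:45: 8:43 PM + 5:45 = 2:28 AM on Apr 19.

2:28 AM on April 19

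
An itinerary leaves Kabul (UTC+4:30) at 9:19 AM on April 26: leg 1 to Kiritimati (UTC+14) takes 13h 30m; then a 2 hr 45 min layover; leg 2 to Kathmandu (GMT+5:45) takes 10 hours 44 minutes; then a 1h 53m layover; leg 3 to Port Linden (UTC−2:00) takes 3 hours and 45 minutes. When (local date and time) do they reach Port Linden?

Convert departure to UTC: 9:19 AM − 4:30 = 4:49 AM UTC on Apr 26.
Add 13 hours 30 minutes leg 1 → 6:19 PM UTC.
Add 2 hours 45 minutes layover in Kiritimati → 9:04 PM UTC.
Add 10 hours 44 minutes leg 2 → 7:48 AM UTC (Apr 27).
Add 1 hour and 53 minutes layover in Kathmandu → 9:41 AM UTC.
Add 3 hours 45 minutes leg 3 → 1:26 PM UTC.
Port Linden is UTC−2:00, so local arrival = 1:26 PM − 2:00 = 11:26 AM on Apr 27.

11:26 AM on Apr 27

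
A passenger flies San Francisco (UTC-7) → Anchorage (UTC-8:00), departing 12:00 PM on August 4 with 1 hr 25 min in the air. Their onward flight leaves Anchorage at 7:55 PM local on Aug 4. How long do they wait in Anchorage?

7 hours 30 minutes

Convert departure to UTC: 12:00 PM + 7:00 = 7:00 PM UTC on Aug 4.
Add 1 hour and 25 minutes flight time → 8:25 PM UTC.
Anchorage is UTC−8:00, so local arrival = 8:25 PM − 8:00 = 12:25 PM on Aug 4.
Layover = 7:55 PM − 12:25 PM = 7 hours 30 minutes.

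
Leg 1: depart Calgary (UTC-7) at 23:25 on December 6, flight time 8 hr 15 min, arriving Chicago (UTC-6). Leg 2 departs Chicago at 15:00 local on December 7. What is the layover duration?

6 hours 20 minutes

Convert departure to UTC: 23:25 + 7:00 = 06:25 UTC on Dec 7.
Add 8 hours 15 minutes flight time → 14:40 UTC.
Chicago is UTC−6:00, so local arrival = 14:40 − 6:00 = 08:40 on Dec 7.
Layover = 15:00 − 08:40 = 6 hours 20 minutes.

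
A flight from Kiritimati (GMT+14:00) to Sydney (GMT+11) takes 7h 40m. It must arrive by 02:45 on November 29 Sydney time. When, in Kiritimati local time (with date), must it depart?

Target arrival in UTC: 02:45 − 11:00 = 15:45 on Nov 28.
Subtract 7 hours 40 minutes → departure 08:05 UTC on Nov 28.
Kiritimati is UTC+14:00: 08:05 + 14:00 = 22:05 on Nov 28.

22:05 on Nov 28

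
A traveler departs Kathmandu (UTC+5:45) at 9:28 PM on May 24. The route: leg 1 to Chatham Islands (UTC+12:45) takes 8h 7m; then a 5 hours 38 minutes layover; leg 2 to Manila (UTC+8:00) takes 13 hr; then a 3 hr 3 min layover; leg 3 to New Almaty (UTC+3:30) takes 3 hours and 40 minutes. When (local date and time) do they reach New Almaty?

Convert departure to UTC: 9:28 PM − 5:45 = 3:43 PM UTC on May 24.
Add 8 hours 7 minutes leg 1 → 11:50 PM UTC.
Add 5 hours and 38 minutes layover in Chatham Islands → 5:28 AM UTC (May 25).
Add 13 hours leg 2 → 6:28 PM UTC.
Add 3 hours and 3 minutes layover in Manila → 9:31 PM UTC.
Add 3 hours 40 minutes leg 3 → 1:11 AM UTC (May 26).
New Almaty is UTC+3:30, so local arrival = 1:11 AM + 3:30 = 4:41 AM on May 26.

4:41 AM on May 26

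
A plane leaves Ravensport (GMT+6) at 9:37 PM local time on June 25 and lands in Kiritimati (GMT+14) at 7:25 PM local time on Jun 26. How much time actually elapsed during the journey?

Departure in UTC: 9:37 PM − 6:00 = 3:37 PM on Jun 25.
Arrival in UTC: 7:25 PM − 14:00 = 5:25 AM on Jun 26.
Elapsed = 5:25 AM − 3:37 PM (+1 day) = 13 hours 48 minutes.

13 hours 48 minutes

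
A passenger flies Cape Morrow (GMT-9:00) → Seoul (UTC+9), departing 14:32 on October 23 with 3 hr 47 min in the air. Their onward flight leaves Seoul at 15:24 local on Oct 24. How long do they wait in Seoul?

Convert departure to UTC: 14:32 + 9:00 = 23:32 UTC on Oct 23.
Add 3 hours 47 minutes flight time → 03:19 UTC (Oct 24).
Seoul is UTC+9:00, so local arrival = 03:19 + 9:00 = 12:19 on Oct 24.
Layover = 15:24 − 12:19 = 3 hours 5 minutes.

3 hours 5 minutes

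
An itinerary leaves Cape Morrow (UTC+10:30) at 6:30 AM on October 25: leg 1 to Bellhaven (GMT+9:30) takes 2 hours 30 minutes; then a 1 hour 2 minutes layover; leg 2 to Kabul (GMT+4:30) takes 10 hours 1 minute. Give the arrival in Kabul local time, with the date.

Convert departure to UTC: 6:30 AM − 10:30 = 8:00 PM UTC on Oct 24.
Add 2 hours 30 minutes leg 1 → 10:30 PM UTC.
Add 1 hour and 2 minutes layover in Bellhaven → 11:32 PM UTC.
Add 10 hours 1 minute leg 2 → 9:33 AM UTC (Oct 25).
Kabul is UTC+4:30, so local arrival = 9:33 AM + 4:30 = 2:03 PM on Oct 25.

2:03 PM on October 25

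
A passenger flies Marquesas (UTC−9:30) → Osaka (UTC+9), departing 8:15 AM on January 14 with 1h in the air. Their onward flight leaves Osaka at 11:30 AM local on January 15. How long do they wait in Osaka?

Convert departure to UTC: 8:15 AM + 9:30 = 5:45 PM UTC on Jan 14.
Add 1 hour flight time → 6:45 PM UTC.
Osaka is UTC+9:00, so local arrival = 6:45 PM + 9:00 = 3:45 AM on Jan 15.
Layover = 11:30 AM − 3:45 AM = 7 hours 45 minutes.

7 hours 45 minutes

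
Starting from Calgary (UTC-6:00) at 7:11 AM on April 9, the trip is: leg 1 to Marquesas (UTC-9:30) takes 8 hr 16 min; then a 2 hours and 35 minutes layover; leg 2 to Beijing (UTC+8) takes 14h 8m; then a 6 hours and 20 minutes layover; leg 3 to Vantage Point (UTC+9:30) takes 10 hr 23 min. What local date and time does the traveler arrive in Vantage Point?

Convert departure to UTC: 7:11 AM + 6:00 = 1:11 PM UTC on Apr 9.
Add 8 hours 16 minutes leg 1 → 9:27 PM UTC.
Add 2 hours and 35 minutes layover in Marquesas → 12:02 AM UTC (Apr 10).
Add 14 hours 8 minutes leg 2 → 2:10 PM UTC.
Add 6 hours and 20 minutes layover in Beijing → 8:30 PM UTC.
Add 10 hours and 23 minutes leg 3 → 6:53 AM UTC (Apr 11).
Vantage Point is UTC+9:30, so local arrival = 6:53 AM + 9:30 = 4:23 PM on Apr 11.

4:23 PM on April 11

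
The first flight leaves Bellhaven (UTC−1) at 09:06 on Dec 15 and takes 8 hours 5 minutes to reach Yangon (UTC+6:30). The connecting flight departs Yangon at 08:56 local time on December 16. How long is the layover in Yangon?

8 hours 15 minutes

Convert departure to UTC: 09:06 + 1:00 = 10:06 UTC on Dec 15.
Add 8 hours and 5 minutes flight time → 18:11 UTC.
Yangon is UTC+6:30, so local arrival = 18:11 + 6:30 = 00:41 on Dec 16.
Layover = 08:56 − 00:41 = 8 hours 15 minutes.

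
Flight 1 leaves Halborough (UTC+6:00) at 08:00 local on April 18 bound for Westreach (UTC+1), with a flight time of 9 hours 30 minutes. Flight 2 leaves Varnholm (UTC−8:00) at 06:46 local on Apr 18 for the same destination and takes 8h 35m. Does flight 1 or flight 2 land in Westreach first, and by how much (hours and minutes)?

the first, by 11 hours 51 minutes

Flight 1 in UTC: 08:00 − 6:00 = 02:00 on Apr 18.
+9 hours and 30 minutes → arrive 11:30 UTC on Apr 18.
Flight 2 in UTC: 06:46 + 8:00 = 14:46 on Apr 18.
+8 hours 35 minutes → arrive 23:21 UTC on Apr 18.
Flight 1 lands earlier by 11 hours 51 minutes.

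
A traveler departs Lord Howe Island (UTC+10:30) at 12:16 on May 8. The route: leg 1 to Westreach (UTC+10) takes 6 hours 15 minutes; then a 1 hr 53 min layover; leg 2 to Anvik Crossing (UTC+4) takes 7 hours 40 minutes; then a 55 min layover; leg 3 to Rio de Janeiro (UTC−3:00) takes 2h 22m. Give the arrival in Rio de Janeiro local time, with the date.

Convert departure to UTC: 12:16 − 10:30 = 01:46 UTC on May 8.
Add 6 hours 15 minutes leg 1 → 08:01 UTC.
Add 1 hour and 53 minutes layover in Westreach → 09:54 UTC.
Add 7 hours 40 minutes leg 2 → 17:34 UTC.
Add 55 minutes layover in Anvik Crossing → 18:29 UTC.
Add 2 hours 22 minutes leg 3 → 20:51 UTC.
Rio de Janeiro is UTC−3:00, so local arrival = 20:51 − 3:00 = 17:51 on May 8.

17:51 on May 8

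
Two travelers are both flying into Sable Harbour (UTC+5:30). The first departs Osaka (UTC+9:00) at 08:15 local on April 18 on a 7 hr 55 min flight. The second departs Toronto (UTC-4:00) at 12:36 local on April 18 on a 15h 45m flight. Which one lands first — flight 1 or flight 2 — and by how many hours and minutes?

the first, by 25 hours 11 minutes

Flight 1 in UTC: 08:15 − 9:00 = 23:15 on Apr 17.
+7 hours 55 minutes → arrive 07:10 UTC on Apr 18.
Flight 2 in UTC: 12:36 + 4:00 = 16:36 on Apr 18.
+15 hours 45 minutes → arrive 08:21 UTC on Apr 19.
Flight 1 lands earlier by 25 hours 11 minutes.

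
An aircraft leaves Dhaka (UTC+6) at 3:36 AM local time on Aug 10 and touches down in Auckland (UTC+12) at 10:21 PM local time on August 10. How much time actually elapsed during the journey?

Auckland is 6:00 ahead of Dhaka.
Clock-face elapsed time (ignoring zones) is 18 hours 45 minutes.
Actual elapsed = 18 hours 45 minutes − 6:00 = 12 hours 45 minutes.

12 hours 45 minutes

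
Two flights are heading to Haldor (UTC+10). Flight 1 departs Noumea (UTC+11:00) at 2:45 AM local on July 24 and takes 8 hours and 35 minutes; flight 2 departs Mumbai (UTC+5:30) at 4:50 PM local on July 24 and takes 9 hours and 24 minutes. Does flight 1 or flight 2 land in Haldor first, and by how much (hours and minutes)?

Flight 1 in UTC: 2:45 AM − 11:00 = 3:45 PM on Jul 23.
+8 hours and 35 minutes → arrive 12:20 AM UTC on Jul 24.
Flight 2 in UTC: 4:50 PM − 5:30 = 11:20 AM on Jul 24.
+9 hours 24 minutes → arrive 8:44 PM UTC on Jul 24.
Flight 1 lands earlier by 20 hours 24 minutes.

the first, by 20 hours 24 minutes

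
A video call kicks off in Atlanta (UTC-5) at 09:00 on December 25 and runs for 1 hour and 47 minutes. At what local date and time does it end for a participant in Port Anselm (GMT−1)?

14:47 on December 25

Convert start to UTC: 09:00 + 5:00 = 14:00 UTC on Dec 25.
Add 1 hour 47 minutes duration → 15:47 UTC.
Port Anselm is UTC−1:00, so local end time = 15:47 − 1:00 = 14:47 on Dec 25.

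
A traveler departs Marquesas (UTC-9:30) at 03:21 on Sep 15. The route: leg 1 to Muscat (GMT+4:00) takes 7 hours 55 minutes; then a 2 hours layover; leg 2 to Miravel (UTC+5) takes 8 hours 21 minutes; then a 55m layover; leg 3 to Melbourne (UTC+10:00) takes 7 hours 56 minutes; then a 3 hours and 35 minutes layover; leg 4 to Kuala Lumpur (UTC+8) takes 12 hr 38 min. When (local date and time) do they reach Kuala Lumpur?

16:11 on September 17

Convert departure to UTC: 03:21 + 9:30 = 12:51 UTC on Sep 15.
Add 7 hours 55 minutes leg 1 → 20:46 UTC.
Add 2 hours layover in Muscat → 22:46 UTC.
Add 8 hours 21 minutes leg 2 → 07:07 UTC (Sep 16).
Add 55 minutes layover in Miravel → 08:02 UTC.
Add 7 hours and 56 minutes leg 3 → 15:58 UTC.
Add 3 hours 35 minutes layover in Melbourne → 19:33 UTC.
Add 12 hours and 38 minutes leg 4 → 08:11 UTC (Sep 17).
Kuala Lumpur is UTC+8:00, so local arrival = 08:11 + 8:00 = 16:11 on Sep 17.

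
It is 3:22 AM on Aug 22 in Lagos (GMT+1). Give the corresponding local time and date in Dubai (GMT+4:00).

In UTC: 3:22 AM − 1:00 = 2:22 AM on Aug 22.
Dubai is UTC+4:00: 2:22 AM + 4:00 = 6:22 AM on Aug 22.

6:22 AM on August 22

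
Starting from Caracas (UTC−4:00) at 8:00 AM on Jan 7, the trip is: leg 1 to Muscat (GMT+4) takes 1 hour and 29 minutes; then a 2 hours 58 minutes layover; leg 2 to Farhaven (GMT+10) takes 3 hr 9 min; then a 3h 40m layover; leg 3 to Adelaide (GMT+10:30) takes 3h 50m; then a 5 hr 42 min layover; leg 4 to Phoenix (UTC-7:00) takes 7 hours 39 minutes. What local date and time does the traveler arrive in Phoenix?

9:27 AM on Jan 8

Convert departure to UTC: 8:00 AM + 4:00 = 12:00 PM UTC on Jan 7.
Add 1 hour and 29 minutes leg 1 → 1:29 PM UTC.
Add 2 hours 58 minutes layover in Muscat → 4:27 PM UTC.
Add 3 hours and 9 minutes leg 2 → 7:36 PM UTC.
Add 3 hours and 40 minutes layover in Farhaven → 11:16 PM UTC.
Add 3 hours 50 minutes leg 3 → 3:06 AM UTC (Jan 8).
Add 5 hours and 42 minutes layover in Adelaide → 8:48 AM UTC.
Add 7 hours and 39 minutes leg 4 → 4:27 PM UTC.
Phoenix is UTC−7:00, so local arrival = 4:27 PM − 7:00 = 9:27 AM on Jan 8.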